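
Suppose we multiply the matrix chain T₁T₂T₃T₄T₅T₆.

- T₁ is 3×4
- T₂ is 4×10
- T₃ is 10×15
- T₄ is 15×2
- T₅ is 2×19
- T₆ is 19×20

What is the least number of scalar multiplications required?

Adjacent pairs: T₁T₂ = 3·4·10 = 120; T₂T₃ = 4·10·15 = 600; T₃T₄ = 10·15·2 = 300; T₄T₅ = 15·2·19 = 570; T₅T₆ = 2·19·20 = 760.
Length 3: T₁..T₃: k=1: 0+600+3·4·15=780; k=2: 120+0+3·10·15=570 → min 570 | T₂..T₄: k=2: 0+300+4·10·2=380; k=3: 600+0+4·15·2=720 → min 380 | T₃..T₅: k=3: 0+570+10·15·19=3420; k=4: 300+0+10·2·19=680 → min 680 | T₄..T₆: k=4: 0+760+15·2·20=1360; k=5: 570+0+15·19·20=6270 → min 1360.
Length 4: T₁..T₄: k=1: 0+380+3·4·2=404; k=2: 120+300+3·10·2=480; k=3: 570+0+3·15·2=660 → min 404 | T₂..T₅: k=2: 0+680+4·10·19=1440; k=3: 600+570+4·15·19=2310; k=4: 380+0+4·2·19=532 → min 532 | T₃..T₆: k=3: 0+1360+10·15·20=4360; k=4: 300+760+10·2·20=1460; k=5: 680+0+10·19·20=4480 → min 1460.
Length 5: T₁..T₅: k=1: 0+532+3·4·19=760; k=2: 120+680+3·10·19=1370; k=3: 570+570+3·15·19=1995; k=4: 404+0+3·2·19=518 → min 518 | T₂..T₆: k=2: 0+1460+4·10·20=2260; k=3: 600+1360+4·15·20=3160; k=4: 380+760+4·2·20=1300; k=5: 532+0+4·19·20=2052 → min 1300.
Length 6: T₁..T₆: k=1: 0+1300+3·4·20=1540; k=2: 120+1460+3·10·20=2180; k=3: 570+1360+3·15·20=2830; k=4: 404+760+3·2·20=1284; k=5: 518+0+3·19·20=1658 → min 1284.
Optimal order: ((T₁(T₂(T₃T₄)))(T₅T₆)) with cost 1284.

1284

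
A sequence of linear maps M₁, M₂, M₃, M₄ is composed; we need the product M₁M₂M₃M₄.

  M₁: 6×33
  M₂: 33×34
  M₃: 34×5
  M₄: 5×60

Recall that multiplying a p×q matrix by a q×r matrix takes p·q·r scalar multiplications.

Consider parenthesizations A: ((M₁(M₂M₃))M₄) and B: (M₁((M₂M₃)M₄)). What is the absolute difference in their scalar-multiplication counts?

Order A = ((M₁(M₂M₃))M₄): (M₂M₃): 33×34 by 34×5 → 33×5, cost 33·34·5 = 5610; (M₁(M₂M₃)): 6×33 by 33×5 → 6×5, cost 6·33·5 = 990; cumulative 6600; ((M₁(M₂M₃))M₄): 6×5 by 5×60 → 6×60, cost 6·5·60 = 1800; cumulative 8400. Total 8400.
Order B = (M₁((M₂M₃)M₄)): (M₂M₃): 33×34 by 34×5 → 33×5, cost 33·34·5 = 5610; ((M₂M₃)M₄): 33×5 by 5×60 → 33×60, cost 33·5·60 = 9900; cumulative 15510; (M₁((M₂M₃)M₄)): 6×33 by 33×60 → 6×60, cost 6·33·60 = 11880; cumulative 27390. Total 27390.
Difference: |8400 − 27390| = 18990.

18990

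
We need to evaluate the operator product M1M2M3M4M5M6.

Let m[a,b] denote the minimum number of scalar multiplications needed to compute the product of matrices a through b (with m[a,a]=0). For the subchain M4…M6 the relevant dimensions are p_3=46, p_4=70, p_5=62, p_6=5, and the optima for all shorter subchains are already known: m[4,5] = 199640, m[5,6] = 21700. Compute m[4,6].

37800

m[4,6] = min over k∈[4,5] of m[4,k]+m[k+1,6]+p_{3}·p_k·p_{6}.
k=4: 0 + 21700 + 46·70·5 = 37800; k=5: 199640 + 0 + 46·62·5 = 213900.
Minimum: 37800 at k=4.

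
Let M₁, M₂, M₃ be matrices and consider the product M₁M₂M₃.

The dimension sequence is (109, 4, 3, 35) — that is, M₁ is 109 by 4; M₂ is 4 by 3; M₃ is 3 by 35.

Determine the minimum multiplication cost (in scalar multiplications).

Order (M₁(M₂M₃)): (M₂M₃): 4×3 by 3×35 → 4×35, cost 4·3·35 = 420; (M₁(M₂M₃)): 109×4 by 4×35 → 109×35, cost 109·4·35 = 15260; cumulative 15680. Total 15680.
Order ((M₁M₂)M₃): (M₁M₂): 109×4 by 4×3 → 109×3, cost 109·4·3 = 1308; ((M₁M₂)M₃): 109×3 by 3×35 → 109×35, cost 109·3·35 = 11445; cumulative 12753. Total 12753.
Minimum: 12753.

12753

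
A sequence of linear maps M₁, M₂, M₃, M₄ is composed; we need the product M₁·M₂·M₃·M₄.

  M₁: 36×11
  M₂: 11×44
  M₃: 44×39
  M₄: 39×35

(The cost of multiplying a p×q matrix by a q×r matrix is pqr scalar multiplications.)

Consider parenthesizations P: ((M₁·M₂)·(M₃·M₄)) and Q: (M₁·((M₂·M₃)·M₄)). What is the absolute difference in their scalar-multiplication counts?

85173

Order P = ((M₁·M₂)·(M₃·M₄)): (M₁·M₂): 36×11 by 11×44 → 36×44, cost 36·11·44 = 17424; (M₃·M₄): 44×39 by 39×35 → 44×35, cost 44·39·35 = 60060; ((M₁·M₂)·(M₃·M₄)): 36×44 by 44×35 → 36×35, cost 36·44·35 = 55440; cumulative 132924. Total 132924.
Order Q = (M₁·((M₂·M₃)·M₄)): (M₂·M₃): 11×44 by 44×39 → 11×39, cost 11·44·39 = 18876; ((M₂·M₃)·M₄): 11×39 by 39×35 → 11×35, cost 11·39·35 = 15015; cumulative 33891; (M₁·((M₂·M₃)·M₄)): 36×11 by 11×35 → 36×35, cost 36·11·35 = 13860; cumulative 47751. Total 47751.
Difference: |132924 − 47751| = 85173.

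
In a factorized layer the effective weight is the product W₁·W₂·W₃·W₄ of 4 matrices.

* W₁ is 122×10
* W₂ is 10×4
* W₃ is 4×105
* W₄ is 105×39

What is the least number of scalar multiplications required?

40292

Adjacent pairs: W₁W₂ = 122·10·4 = 4880; W₂W₃ = 10·4·105 = 4200; W₃W₄ = 4·105·39 = 16380.
Length 3: W₁..W₃: k=1: 0+4200+122·10·105=132300; k=2: 4880+0+122·4·105=56120 → min 56120 | W₂..W₄: k=2: 0+16380+10·4·39=17940; k=3: 4200+0+10·105·39=45150 → min 17940.
Length 4: W₁..W₄: k=1: 0+17940+122·10·39=65520; k=2: 4880+16380+122·4·39=40292; k=3: 56120+0+122·105·39=555710 → min 40292.
Optimal order: ((W₁·W₂)·(W₃·W₄)) with cost 40292.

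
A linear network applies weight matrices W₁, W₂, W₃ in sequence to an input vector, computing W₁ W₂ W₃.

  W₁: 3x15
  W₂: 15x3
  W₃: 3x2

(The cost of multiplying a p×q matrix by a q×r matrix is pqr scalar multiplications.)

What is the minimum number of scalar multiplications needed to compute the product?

Order (W₁ (W₂ W₃)): (W₂ W₃): 15×3 by 3×2 → 15×2, cost 15·3·2 = 90; (W₁ (W₂ W₃)): 3×15 by 15×2 → 3×2, cost 3·15·2 = 90; cumulative 180. Total 180.
Order ((W₁ W₂) W₃): (W₁ W₂): 3×15 by 15×3 → 3×3, cost 3·15·3 = 135; ((W₁ W₂) W₃): 3×3 by 3×2 → 3×2, cost 3·3·2 = 18; cumulative 153. Total 153.
Minimum: 153.

153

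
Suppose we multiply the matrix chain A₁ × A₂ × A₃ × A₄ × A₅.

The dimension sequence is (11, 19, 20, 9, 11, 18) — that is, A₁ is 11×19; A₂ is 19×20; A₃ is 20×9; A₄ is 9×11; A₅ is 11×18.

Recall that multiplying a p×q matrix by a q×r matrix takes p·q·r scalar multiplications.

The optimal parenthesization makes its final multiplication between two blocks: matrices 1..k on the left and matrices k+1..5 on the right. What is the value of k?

4

Adjacent pairs: A₁A₂ = 11·19·20 = 4180; A₂A₃ = 19·20·9 = 3420; A₃A₄ = 20·9·11 = 1980; A₄A₅ = 9·11·18 = 1782.
Length 3: A₁..A₃: k=1: 0+3420+11·19·9=5301; k=2: 4180+0+11·20·9=6160 → min 5301 | A₂..A₄: k=2: 0+1980+19·20·11=6160; k=3: 3420+0+19·9·11=5301 → min 5301 | A₃..A₅: k=3: 0+1782+20·9·18=5022; k=4: 1980+0+20·11·18=5940 → min 5022.
Length 4: A₁..A₄: k=1: 0+5301+11·19·11=7600; k=2: 4180+1980+11·20·11=8580; k=3: 5301+0+11·9·11=6390 → min 6390 | A₂..A₅: k=2: 0+5022+19·20·18=11862; k=3: 3420+1782+19·9·18=8280; k=4: 5301+0+19·11·18=9063 → min 8280.
Top-level splits: k=1: (A₁..A₁)·(A₂..A₅) → 0+8280+11·19·18 = 12042; k=2: (A₁..A₂)·(A₃..A₅) → 4180+5022+11·20·18 = 13162; k=3: (A₁..A₃)·(A₄..A₅) → 5301+1782+11·9·18 = 8865; k=4: (A₁..A₄)·(A₅..A₅) → 6390+0+11·11·18 = 8568.
Best split is after A₄, i.e. k = 4.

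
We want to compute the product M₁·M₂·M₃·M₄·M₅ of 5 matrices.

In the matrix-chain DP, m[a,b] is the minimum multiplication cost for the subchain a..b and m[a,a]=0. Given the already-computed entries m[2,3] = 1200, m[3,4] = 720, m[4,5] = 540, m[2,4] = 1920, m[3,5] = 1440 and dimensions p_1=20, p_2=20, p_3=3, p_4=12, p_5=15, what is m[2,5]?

2640

m[2,5] = min over k∈[2,4] of m[2,k]+m[k+1,5]+p_{1}·p_k·p_{5}.
k=2: 0 + 1440 + 20·20·15 = 7440; k=3: 1200 + 540 + 20·3·15 = 2640; k=4: 1920 + 0 + 20·12·15 = 5520.
Minimum: 2640 at k=3.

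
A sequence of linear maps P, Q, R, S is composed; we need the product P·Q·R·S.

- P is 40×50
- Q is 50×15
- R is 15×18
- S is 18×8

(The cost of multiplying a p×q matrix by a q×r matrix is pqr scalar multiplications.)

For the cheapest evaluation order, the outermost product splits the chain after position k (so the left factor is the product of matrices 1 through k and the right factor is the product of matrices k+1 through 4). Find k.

Adjacent pairs: PQ = 40·50·15 = 30000; QR = 50·15·18 = 13500; RS = 15·18·8 = 2160.
Length 3: P..R: k=1: 0+13500+40·50·18=49500; k=2: 30000+0+40·15·18=40800 → min 40800 | Q..S: k=2: 0+2160+50·15·8=8160; k=3: 13500+0+50·18·8=20700 → min 8160.
Top-level splits: k=1: (P..P)·(Q..S) → 0+8160+40·50·8 = 24160; k=2: (P..Q)·(R..S) → 30000+2160+40·15·8 = 36960; k=3: (P..R)·(S..S) → 40800+0+40·18·8 = 46560.
Best split is after P, i.e. k = 1.

1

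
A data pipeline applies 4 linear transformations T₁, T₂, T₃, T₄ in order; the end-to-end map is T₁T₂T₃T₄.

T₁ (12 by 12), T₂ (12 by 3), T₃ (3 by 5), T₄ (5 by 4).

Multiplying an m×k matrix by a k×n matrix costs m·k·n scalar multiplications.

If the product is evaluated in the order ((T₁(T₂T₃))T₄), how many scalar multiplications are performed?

1140

(T₂T₃): 12×3 by 3×5 → 12×5, cost 12·3·5 = 180
(T₁(T₂T₃)): 12×12 by 12×5 → 12×5, cost 12·12·5 = 720; cumulative 900
((T₁(T₂T₃))T₄): 12×5 by 5×4 → 12×4, cost 12·5·4 = 240; cumulative 1140
Total: 1140 scalar multiplications.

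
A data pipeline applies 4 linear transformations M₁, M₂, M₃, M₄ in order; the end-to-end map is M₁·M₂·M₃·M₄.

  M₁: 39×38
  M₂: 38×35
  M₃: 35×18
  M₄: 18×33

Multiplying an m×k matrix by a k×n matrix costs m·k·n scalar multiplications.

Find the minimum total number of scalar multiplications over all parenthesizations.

Adjacent pairs: M₁M₂ = 39·38·35 = 51870; M₂M₃ = 38·35·18 = 23940; M₃M₄ = 35·18·33 = 20790.
Length 3: M₁..M₃: k=1: 0+23940+39·38·18=50616; k=2: 51870+0+39·35·18=76440 → min 50616 | M₂..M₄: k=2: 0+20790+38·35·33=64680; k=3: 23940+0+38·18·33=46512 → min 46512.
Length 4: M₁..M₄: k=1: 0+46512+39·38·33=95418; k=2: 51870+20790+39·35·33=117705; k=3: 50616+0+39·18·33=73782 → min 73782.
Optimal order: ((M₁·(M₂·M₃))·M₄) with cost 73782.

73782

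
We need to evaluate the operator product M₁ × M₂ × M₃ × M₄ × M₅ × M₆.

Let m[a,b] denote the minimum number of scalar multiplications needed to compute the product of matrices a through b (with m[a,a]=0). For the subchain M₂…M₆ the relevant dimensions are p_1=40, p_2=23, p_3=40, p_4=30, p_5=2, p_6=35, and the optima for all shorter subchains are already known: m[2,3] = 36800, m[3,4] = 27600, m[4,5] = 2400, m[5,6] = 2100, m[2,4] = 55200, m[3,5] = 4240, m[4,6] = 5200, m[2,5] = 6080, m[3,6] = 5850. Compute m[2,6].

m[2,6] = min over k∈[2,5] of m[2,k]+m[k+1,6]+p_{1}·p_k·p_{6}.
k=2: 0 + 5850 + 40·23·35 = 38050; k=3: 36800 + 5200 + 40·40·35 = 98000; k=4: 55200 + 2100 + 40·30·35 = 99300; k=5: 6080 + 0 + 40·2·35 = 8880.
Minimum: 8880 at k=5.

8880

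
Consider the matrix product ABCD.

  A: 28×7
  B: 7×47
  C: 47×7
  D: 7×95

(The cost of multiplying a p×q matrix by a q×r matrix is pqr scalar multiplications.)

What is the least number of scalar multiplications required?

22295

Adjacent pairs: AB = 28·7·47 = 9212; BC = 7·47·7 = 2303; CD = 47·7·95 = 31255.
Length 3: A..C: k=1: 0+2303+28·7·7=3675; k=2: 9212+0+28·47·7=18424 → min 3675 | B..D: k=2: 0+31255+7·47·95=62510; k=3: 2303+0+7·7·95=6958 → min 6958.
Length 4: A..D: k=1: 0+6958+28·7·95=25578; k=2: 9212+31255+28·47·95=165487; k=3: 3675+0+28·7·95=22295 → min 22295.
Optimal order: ((A(BC))D) with cost 22295.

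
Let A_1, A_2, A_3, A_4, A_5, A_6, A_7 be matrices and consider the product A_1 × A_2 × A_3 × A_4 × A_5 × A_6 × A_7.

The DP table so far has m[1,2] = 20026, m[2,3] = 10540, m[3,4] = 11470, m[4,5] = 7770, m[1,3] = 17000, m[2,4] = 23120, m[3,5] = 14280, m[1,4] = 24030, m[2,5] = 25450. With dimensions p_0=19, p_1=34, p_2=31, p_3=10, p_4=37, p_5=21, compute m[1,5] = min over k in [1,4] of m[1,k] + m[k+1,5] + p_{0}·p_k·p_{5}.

m[1,5] = min over k∈[1,4] of m[1,k]+m[k+1,5]+p_{0}·p_k·p_{5}.
k=1: 0 + 25450 + 19·34·21 = 39016; k=2: 20026 + 14280 + 19·31·21 = 46675; k=3: 17000 + 7770 + 19·10·21 = 28760; k=4: 24030 + 0 + 19·37·21 = 38793.
Minimum: 28760 at k=3.

28760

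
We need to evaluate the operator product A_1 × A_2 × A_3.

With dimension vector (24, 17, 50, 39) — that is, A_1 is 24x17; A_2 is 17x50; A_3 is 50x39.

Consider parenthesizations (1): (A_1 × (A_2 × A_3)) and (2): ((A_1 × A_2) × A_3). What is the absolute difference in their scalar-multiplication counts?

18138

Order (1) = (A_1 × (A_2 × A_3)): (A_2 × A_3): 17×50 by 50×39 → 17×39, cost 17·50·39 = 33150; (A_1 × (A_2 × A_3)): 24×17 by 17×39 → 24×39, cost 24·17·39 = 15912; cumulative 49062. Total 49062.
Order (2) = ((A_1 × A_2) × A_3): (A_1 × A_2): 24×17 by 17×50 → 24×50, cost 24·17·50 = 20400; ((A_1 × A_2) × A_3): 24×50 by 50×39 → 24×39, cost 24·50·39 = 46800; cumulative 67200. Total 67200.
Difference: |49062 − 67200| = 18138.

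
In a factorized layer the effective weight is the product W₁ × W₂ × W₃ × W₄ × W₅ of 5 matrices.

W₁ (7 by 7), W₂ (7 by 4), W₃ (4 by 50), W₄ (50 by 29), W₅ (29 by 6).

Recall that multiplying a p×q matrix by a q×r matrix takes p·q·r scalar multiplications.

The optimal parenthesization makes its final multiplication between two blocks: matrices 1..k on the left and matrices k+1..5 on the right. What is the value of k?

2

Adjacent pairs: W₁W₂ = 7·7·4 = 196; W₂W₃ = 7·4·50 = 1400; W₃W₄ = 4·50·29 = 5800; W₄W₅ = 50·29·6 = 8700.
Length 3: W₁..W₃: k=1: 0+1400+7·7·50=3850; k=2: 196+0+7·4·50=1596 → min 1596 | W₂..W₄: k=2: 0+5800+7·4·29=6612; k=3: 1400+0+7·50·29=11550 → min 6612 | W₃..W₅: k=3: 0+8700+4·50·6=9900; k=4: 5800+0+4·29·6=6496 → min 6496.
Length 4: W₁..W₄: k=1: 0+6612+7·7·29=8033; k=2: 196+5800+7·4·29=6808; k=3: 1596+0+7·50·29=11746 → min 6808 | W₂..W₅: k=2: 0+6496+7·4·6=6664; k=3: 1400+8700+7·50·6=12200; k=4: 6612+0+7·29·6=7830 → min 6664.
Top-level splits: k=1: (W₁..W₁)·(W₂..W₅) → 0+6664+7·7·6 = 6958; k=2: (W₁..W₂)·(W₃..W₅) → 196+6496+7·4·6 = 6860; k=3: (W₁..W₃)·(W₄..W₅) → 1596+8700+7·50·6 = 12396; k=4: (W₁..W₄)·(W₅..W₅) → 6808+0+7·29·6 = 8026.
Best split is after W₂, i.e. k = 2.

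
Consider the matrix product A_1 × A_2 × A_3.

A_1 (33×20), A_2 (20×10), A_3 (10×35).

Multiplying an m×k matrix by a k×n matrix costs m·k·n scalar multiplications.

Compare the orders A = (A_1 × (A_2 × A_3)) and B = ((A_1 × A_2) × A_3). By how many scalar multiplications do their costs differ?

Order A = (A_1 × (A_2 × A_3)): (A_2 × A_3): 20×10 by 10×35 → 20×35, cost 20·10·35 = 7000; (A_1 × (A_2 × A_3)): 33×20 by 20×35 → 33×35, cost 33·20·35 = 23100; cumulative 30100. Total 30100.
Order B = ((A_1 × A_2) × A_3): (A_1 × A_2): 33×20 by 20×10 → 33×10, cost 33·20·10 = 6600; ((A_1 × A_2) × A_3): 33×10 by 10×35 → 33×35, cost 33·10·35 = 11550; cumulative 18150. Total 18150.
Difference: |30100 − 18150| = 11950.

11950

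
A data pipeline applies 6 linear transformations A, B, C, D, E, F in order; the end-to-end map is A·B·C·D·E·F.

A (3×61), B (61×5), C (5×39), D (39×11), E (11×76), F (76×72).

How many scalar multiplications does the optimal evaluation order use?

21711

Adjacent pairs: AB = 3·61·5 = 915; BC = 61·5·39 = 11895; CD = 5·39·11 = 2145; DE = 39·11·76 = 32604; EF = 11·76·72 = 60192.
Length 3: A..C: k=1: 0+11895+3·61·39=19032; k=2: 915+0+3·5·39=1500 → min 1500 | B..D: k=2: 0+2145+61·5·11=5500; k=3: 11895+0+61·39·11=38064 → min 5500 | C..E: k=3: 0+32604+5·39·76=47424; k=4: 2145+0+5·11·76=6325 → min 6325 | D..F: k=4: 0+60192+39·11·72=91080; k=5: 32604+0+39·76·72=246012 → min 91080.
Length 4: A..D: k=1: 0+5500+3·61·11=7513; k=2: 915+2145+3·5·11=3225; k=3: 1500+0+3·39·11=2787 → min 2787 | B..E: k=2: 0+6325+61·5·76=29505; k=3: 11895+32604+61·39·76=225303; k=4: 5500+0+61·11·76=56496 → min 29505 | C..F: k=3: 0+91080+5·39·72=105120; k=4: 2145+60192+5·11·72=66297; k=5: 6325+0+5·76·72=33685 → min 33685.
Length 5: A..E: k=1: 0+29505+3·61·76=43413; k=2: 915+6325+3·5·76=8380; k=3: 1500+32604+3·39·76=42996; k=4: 2787+0+3·11·76=5295 → min 5295 | B..F: k=2: 0+33685+61·5·72=55645; k=3: 11895+91080+61·39·72=274263; k=4: 5500+60192+61·11·72=114004; k=5: 29505+0+61·76·72=363297 → min 55645.
Length 6: A..F: k=1: 0+55645+3·61·72=68821; k=2: 915+33685+3·5·72=35680; k=3: 1500+91080+3·39·72=101004; k=4: 2787+60192+3·11·72=65355; k=5: 5295+0+3·76·72=21711 → min 21711.
Optimal order: (((((A·B)·C)·D)·E)·F) with cost 21711.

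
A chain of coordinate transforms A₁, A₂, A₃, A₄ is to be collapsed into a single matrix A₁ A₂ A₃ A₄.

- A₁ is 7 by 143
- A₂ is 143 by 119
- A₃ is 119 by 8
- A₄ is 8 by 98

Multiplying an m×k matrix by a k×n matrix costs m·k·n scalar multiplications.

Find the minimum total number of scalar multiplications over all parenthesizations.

Adjacent pairs: A₁A₂ = 7·143·119 = 119119; A₂A₃ = 143·119·8 = 136136; A₃A₄ = 119·8·98 = 93296.
Length 3: A₁..A₃: k=1: 0+136136+7·143·8=144144; k=2: 119119+0+7·119·8=125783 → min 125783 | A₂..A₄: k=2: 0+93296+143·119·98=1760962; k=3: 136136+0+143·8·98=248248 → min 248248.
Length 4: A₁..A₄: k=1: 0+248248+7·143·98=346346; k=2: 119119+93296+7·119·98=294049; k=3: 125783+0+7·8·98=131271 → min 131271.
Optimal order: (((A₁ A₂) A₃) A₄) with cost 131271.

131271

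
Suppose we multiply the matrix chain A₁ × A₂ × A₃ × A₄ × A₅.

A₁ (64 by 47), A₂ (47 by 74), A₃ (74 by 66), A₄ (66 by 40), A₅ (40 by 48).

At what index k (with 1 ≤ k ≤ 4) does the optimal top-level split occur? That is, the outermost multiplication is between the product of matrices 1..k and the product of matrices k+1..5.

Adjacent pairs: A₁A₂ = 64·47·74 = 222592; A₂A₃ = 47·74·66 = 229548; A₃A₄ = 74·66·40 = 195360; A₄A₅ = 66·40·48 = 126720.
Length 3: A₁..A₃: k=1: 0+229548+64·47·66=428076; k=2: 222592+0+64·74·66=535168 → min 428076 | A₂..A₄: k=2: 0+195360+47·74·40=334480; k=3: 229548+0+47·66·40=353628 → min 334480 | A₃..A₅: k=3: 0+126720+74·66·48=361152; k=4: 195360+0+74·40·48=337440 → min 337440.
Length 4: A₁..A₄: k=1: 0+334480+64·47·40=454800; k=2: 222592+195360+64·74·40=607392; k=3: 428076+0+64·66·40=597036 → min 454800 | A₂..A₅: k=2: 0+337440+47·74·48=504384; k=3: 229548+126720+47·66·48=505164; k=4: 334480+0+47·40·48=424720 → min 424720.
Top-level splits: k=1: (A₁..A₁)·(A₂..A₅) → 0+424720+64·47·48 = 569104; k=2: (A₁..A₂)·(A₃..A₅) → 222592+337440+64·74·48 = 787360; k=3: (A₁..A₃)·(A₄..A₅) → 428076+126720+64·66·48 = 757548; k=4: (A₁..A₄)·(A₅..A₅) → 454800+0+64·40·48 = 577680.
Best split is after A₁, i.e. k = 1.

1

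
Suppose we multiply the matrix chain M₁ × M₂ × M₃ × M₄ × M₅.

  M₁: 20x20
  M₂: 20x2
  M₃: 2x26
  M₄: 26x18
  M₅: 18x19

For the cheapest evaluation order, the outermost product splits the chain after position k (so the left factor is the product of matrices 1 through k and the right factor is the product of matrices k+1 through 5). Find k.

2

Adjacent pairs: M₁M₂ = 20·20·2 = 800; M₂M₃ = 20·2·26 = 1040; M₃M₄ = 2·26·18 = 936; M₄M₅ = 26·18·19 = 8892.
Length 3: M₁..M₃: k=1: 0+1040+20·20·26=11440; k=2: 800+0+20·2·26=1840 → min 1840 | M₂..M₄: k=2: 0+936+20·2·18=1656; k=3: 1040+0+20·26·18=10400 → min 1656 | M₃..M₅: k=3: 0+8892+2·26·19=9880; k=4: 936+0+2·18·19=1620 → min 1620.
Length 4: M₁..M₄: k=1: 0+1656+20·20·18=8856; k=2: 800+936+20·2·18=2456; k=3: 1840+0+20·26·18=11200 → min 2456 | M₂..M₅: k=2: 0+1620+20·2·19=2380; k=3: 1040+8892+20·26·19=19812; k=4: 1656+0+20·18·19=8496 → min 2380.
Top-level splits: k=1: (M₁..M₁)·(M₂..M₅) → 0+2380+20·20·19 = 9980; k=2: (M₁..M₂)·(M₃..M₅) → 800+1620+20·2·19 = 3180; k=3: (M₁..M₃)·(M₄..M₅) → 1840+8892+20·26·19 = 20612; k=4: (M₁..M₄)·(M₅..M₅) → 2456+0+20·18·19 = 9296.
Best split is after M₂, i.e. k = 2.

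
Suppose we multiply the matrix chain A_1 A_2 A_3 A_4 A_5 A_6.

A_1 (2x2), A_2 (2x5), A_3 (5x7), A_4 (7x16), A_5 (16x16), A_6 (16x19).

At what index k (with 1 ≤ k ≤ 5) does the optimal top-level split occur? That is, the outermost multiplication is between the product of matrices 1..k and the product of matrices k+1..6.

Adjacent pairs: A_1A_2 = 2·2·5 = 20; A_2A_3 = 2·5·7 = 70; A_3A_4 = 5·7·16 = 560; A_4A_5 = 7·16·16 = 1792; A_5A_6 = 16·16·19 = 4864.
Length 3: A_1..A_3: k=1: 0+70+2·2·7=98; k=2: 20+0+2·5·7=90 → min 90 | A_2..A_4: k=2: 0+560+2·5·16=720; k=3: 70+0+2·7·16=294 → min 294 | A_3..A_5: k=3: 0+1792+5·7·16=2352; k=4: 560+0+5·16·16=1840 → min 1840 | A_4..A_6: k=4: 0+4864+7·16·19=6992; k=5: 1792+0+7·16·19=3920 → min 3920.
Length 4: A_1..A_4: k=1: 0+294+2·2·16=358; k=2: 20+560+2·5·16=740; k=3: 90+0+2·7·16=314 → min 314 | A_2..A_5: k=2: 0+1840+2·5·16=2000; k=3: 70+1792+2·7·16=2086; k=4: 294+0+2·16·16=806 → min 806 | A_3..A_6: k=3: 0+3920+5·7·19=4585; k=4: 560+4864+5·16·19=6944; k=5: 1840+0+5·16·19=3360 → min 3360.
Length 5: A_1..A_5: k=1: 0+806+2·2·16=870; k=2: 20+1840+2·5·16=2020; k=3: 90+1792+2·7·16=2106; k=4: 314+0+2·16·16=826 → min 826 | A_2..A_6: k=2: 0+3360+2·5·19=3550; k=3: 70+3920+2·7·19=4256; k=4: 294+4864+2·16·19=5766; k=5: 806+0+2·16·19=1414 → min 1414.
Top-level splits: k=1: (A_1..A_1)·(A_2..A_6) → 0+1414+2·2·19 = 1490; k=2: (A_1..A_2)·(A_3..A_6) → 20+3360+2·5·19 = 3570; k=3: (A_1..A_3)·(A_4..A_6) → 90+3920+2·7·19 = 4276; k=4: (A_1..A_4)·(A_5..A_6) → 314+4864+2·16·19 = 5786; k=5: (A_1..A_5)·(A_6..A_6) → 826+0+2·16·19 = 1434.
Best split is after A_5, i.e. k = 5.

5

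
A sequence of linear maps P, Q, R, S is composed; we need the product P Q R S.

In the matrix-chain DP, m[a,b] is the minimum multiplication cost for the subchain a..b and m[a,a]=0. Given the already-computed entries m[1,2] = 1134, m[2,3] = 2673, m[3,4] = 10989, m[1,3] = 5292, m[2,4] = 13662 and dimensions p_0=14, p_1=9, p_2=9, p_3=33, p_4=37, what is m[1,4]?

16785

m[1,4] = min over k∈[1,3] of m[1,k]+m[k+1,4]+p_{0}·p_k·p_{4}.
k=1: 0 + 13662 + 14·9·37 = 18324; k=2: 1134 + 10989 + 14·9·37 = 16785; k=3: 5292 + 0 + 14·33·37 = 22386.
Minimum: 16785 at k=2.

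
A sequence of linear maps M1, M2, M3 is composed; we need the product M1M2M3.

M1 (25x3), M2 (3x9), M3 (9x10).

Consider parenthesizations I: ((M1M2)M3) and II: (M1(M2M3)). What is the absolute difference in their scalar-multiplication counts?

1905

Order I = ((M1M2)M3): (M1M2): 25×3 by 3×9 → 25×9, cost 25·3·9 = 675; ((M1M2)M3): 25×9 by 9×10 → 25×10, cost 25·9·10 = 2250; cumulative 2925. Total 2925.
Order II = (M1(M2M3)): (M2M3): 3×9 by 9×10 → 3×10, cost 3·9·10 = 270; (M1(M2M3)): 25×3 by 3×10 → 25×10, cost 25·3·10 = 750; cumulative 1020. Total 1020.
Difference: |2925 − 1020| = 1905.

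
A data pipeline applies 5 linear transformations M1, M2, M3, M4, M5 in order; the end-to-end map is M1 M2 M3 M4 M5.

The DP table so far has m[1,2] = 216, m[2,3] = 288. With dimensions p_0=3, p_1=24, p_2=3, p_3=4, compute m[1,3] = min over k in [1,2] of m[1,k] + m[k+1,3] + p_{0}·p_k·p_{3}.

252

m[1,3] = min over k∈[1,2] of m[1,k]+m[k+1,3]+p_{0}·p_k·p_{3}.
k=1: 0 + 288 + 3·24·4 = 576; k=2: 216 + 0 + 3·3·4 = 252.
Minimum: 252 at k=2.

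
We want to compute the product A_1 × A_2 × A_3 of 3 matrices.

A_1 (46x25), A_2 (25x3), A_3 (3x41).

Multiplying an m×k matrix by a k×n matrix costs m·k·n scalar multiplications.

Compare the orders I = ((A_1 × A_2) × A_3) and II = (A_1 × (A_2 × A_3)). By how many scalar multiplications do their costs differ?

41117

Order I = ((A_1 × A_2) × A_3): (A_1 × A_2): 46×25 by 25×3 → 46×3, cost 46·25·3 = 3450; ((A_1 × A_2) × A_3): 46×3 by 3×41 → 46×41, cost 46·3·41 = 5658; cumulative 9108. Total 9108.
Order II = (A_1 × (A_2 × A_3)): (A_2 × A_3): 25×3 by 3×41 → 25×41, cost 25·3·41 = 3075; (A_1 × (A_2 × A_3)): 46×25 by 25×41 → 46×41, cost 46·25·41 = 47150; cumulative 50225. Total 50225.
Difference: |9108 − 50225| = 41117.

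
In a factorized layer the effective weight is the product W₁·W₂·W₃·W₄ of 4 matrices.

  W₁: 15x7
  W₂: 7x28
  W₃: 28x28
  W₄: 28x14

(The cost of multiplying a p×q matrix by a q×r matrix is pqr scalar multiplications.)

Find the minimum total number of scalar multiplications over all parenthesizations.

9702

Adjacent pairs: W₁W₂ = 15·7·28 = 2940; W₂W₃ = 7·28·28 = 5488; W₃W₄ = 28·28·14 = 10976.
Length 3: W₁..W₃: k=1: 0+5488+15·7·28=8428; k=2: 2940+0+15·28·28=14700 → min 8428 | W₂..W₄: k=2: 0+10976+7·28·14=13720; k=3: 5488+0+7·28·14=8232 → min 8232.
Length 4: W₁..W₄: k=1: 0+8232+15·7·14=9702; k=2: 2940+10976+15·28·14=19796; k=3: 8428+0+15·28·14=14308 → min 9702.
Optimal order: (W₁·((W₂·W₃)·W₄)) with cost 9702.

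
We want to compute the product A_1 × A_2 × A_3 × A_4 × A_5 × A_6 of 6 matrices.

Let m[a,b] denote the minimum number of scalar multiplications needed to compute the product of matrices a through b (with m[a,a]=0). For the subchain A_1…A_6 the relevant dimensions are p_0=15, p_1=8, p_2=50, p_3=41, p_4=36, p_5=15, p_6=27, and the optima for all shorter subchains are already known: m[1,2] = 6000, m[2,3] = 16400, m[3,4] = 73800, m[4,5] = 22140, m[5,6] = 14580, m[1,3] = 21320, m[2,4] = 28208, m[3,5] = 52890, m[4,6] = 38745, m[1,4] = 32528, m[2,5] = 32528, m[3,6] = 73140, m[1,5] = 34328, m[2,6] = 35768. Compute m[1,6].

m[1,6] = min over k∈[1,5] of m[1,k]+m[k+1,6]+p_{0}·p_k·p_{6}.
k=1: 0 + 35768 + 15·8·27 = 39008; k=2: 6000 + 73140 + 15·50·27 = 99390; k=3: 21320 + 38745 + 15·41·27 = 76670; k=4: 32528 + 14580 + 15·36·27 = 61688; k=5: 34328 + 0 + 15·15·27 = 40403.
Minimum: 39008 at k=1.

39008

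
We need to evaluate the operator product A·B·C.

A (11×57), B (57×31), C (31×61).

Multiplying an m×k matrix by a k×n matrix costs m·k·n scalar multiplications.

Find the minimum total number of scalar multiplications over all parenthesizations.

Order (A·(B·C)): (B·C): 57×31 by 31×61 → 57×61, cost 57·31·61 = 107787; (A·(B·C)): 11×57 by 57×61 → 11×61, cost 11·57·61 = 38247; cumulative 146034. Total 146034.
Order ((A·B)·C): (A·B): 11×57 by 57×31 → 11×31, cost 11·57·31 = 19437; ((A·B)·C): 11×31 by 31×61 → 11×61, cost 11·31·61 = 20801; cumulative 40238. Total 40238.
Minimum: 40238.

40238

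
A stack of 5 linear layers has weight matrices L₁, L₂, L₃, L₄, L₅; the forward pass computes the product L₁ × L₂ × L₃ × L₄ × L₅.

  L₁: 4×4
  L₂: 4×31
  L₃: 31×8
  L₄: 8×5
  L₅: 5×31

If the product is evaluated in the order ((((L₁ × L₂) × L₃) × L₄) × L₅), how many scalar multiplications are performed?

2268

(L₁ × L₂): 4×4 by 4×31 → 4×31, cost 4·4·31 = 496
((L₁ × L₂) × L₃): 4×31 by 31×8 → 4×8, cost 4·31·8 = 992; cumulative 1488
(((L₁ × L₂) × L₃) × L₄): 4×8 by 8×5 → 4×5, cost 4·8·5 = 160; cumulative 1648
((((L₁ × L₂) × L₃) × L₄) × L₅): 4×5 by 5×31 → 4×31, cost 4·5·31 = 620; cumulative 2268
Total: 2268 scalar multiplications.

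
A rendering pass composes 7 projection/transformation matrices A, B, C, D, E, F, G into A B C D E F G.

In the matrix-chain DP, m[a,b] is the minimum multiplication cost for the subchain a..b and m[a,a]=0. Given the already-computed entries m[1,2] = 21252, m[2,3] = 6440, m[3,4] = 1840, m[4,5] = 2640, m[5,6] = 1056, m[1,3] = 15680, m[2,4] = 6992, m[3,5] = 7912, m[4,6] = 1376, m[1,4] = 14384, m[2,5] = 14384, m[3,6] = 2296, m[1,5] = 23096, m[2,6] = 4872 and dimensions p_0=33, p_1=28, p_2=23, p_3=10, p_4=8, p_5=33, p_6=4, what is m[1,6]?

8568

m[1,6] = min over k∈[1,5] of m[1,k]+m[k+1,6]+p_{0}·p_k·p_{6}.
k=1: 0 + 4872 + 33·28·4 = 8568; k=2: 21252 + 2296 + 33·23·4 = 26584; k=3: 15680 + 1376 + 33·10·4 = 18376; k=4: 14384 + 1056 + 33·8·4 = 16496; k=5: 23096 + 0 + 33·33·4 = 27452.
Minimum: 8568 at k=1.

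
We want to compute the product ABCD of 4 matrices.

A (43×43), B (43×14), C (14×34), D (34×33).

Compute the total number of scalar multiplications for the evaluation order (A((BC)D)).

(BC): 43×14 by 14×34 → 43×34, cost 43·14·34 = 20468
((BC)D): 43×34 by 34×33 → 43×33, cost 43·34·33 = 48246; cumulative 68714
(A((BC)D)): 43×43 by 43×33 → 43×33, cost 43·43·33 = 61017; cumulative 129731
Total: 129731 scalar multiplications.

129731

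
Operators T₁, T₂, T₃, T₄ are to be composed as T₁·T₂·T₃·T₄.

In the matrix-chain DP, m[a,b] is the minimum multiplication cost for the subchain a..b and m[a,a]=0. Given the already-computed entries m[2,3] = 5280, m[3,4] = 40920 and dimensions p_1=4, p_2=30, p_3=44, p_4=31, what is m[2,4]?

m[2,4] = min over k∈[2,3] of m[2,k]+m[k+1,4]+p_{1}·p_k·p_{4}.
k=2: 0 + 40920 + 4·30·31 = 44640; k=3: 5280 + 0 + 4·44·31 = 10736.
Minimum: 10736 at k=3.

10736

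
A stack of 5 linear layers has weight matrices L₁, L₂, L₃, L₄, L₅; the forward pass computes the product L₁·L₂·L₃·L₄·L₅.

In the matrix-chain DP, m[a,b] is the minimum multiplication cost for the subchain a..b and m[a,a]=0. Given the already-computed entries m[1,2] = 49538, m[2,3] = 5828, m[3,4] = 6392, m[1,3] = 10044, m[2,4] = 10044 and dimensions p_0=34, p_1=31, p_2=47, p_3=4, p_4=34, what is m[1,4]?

m[1,4] = min over k∈[1,3] of m[1,k]+m[k+1,4]+p_{0}·p_k·p_{4}.
k=1: 0 + 10044 + 34·31·34 = 45880; k=2: 49538 + 6392 + 34·47·34 = 110262; k=3: 10044 + 0 + 34·4·34 = 14668.
Minimum: 14668 at k=3.

14668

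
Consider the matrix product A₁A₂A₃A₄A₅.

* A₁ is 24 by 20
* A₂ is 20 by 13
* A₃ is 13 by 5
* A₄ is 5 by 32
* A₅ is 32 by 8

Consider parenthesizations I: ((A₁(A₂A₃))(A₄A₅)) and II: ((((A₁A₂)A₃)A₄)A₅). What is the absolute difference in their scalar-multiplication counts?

Order I = ((A₁(A₂A₃))(A₄A₅)): (A₂A₃): 20×13 by 13×5 → 20×5, cost 20·13·5 = 1300; (A₁(A₂A₃)): 24×20 by 20×5 → 24×5, cost 24·20·5 = 2400; cumulative 3700; (A₄A₅): 5×32 by 32×8 → 5×8, cost 5·32·8 = 1280; ((A₁(A₂A₃))(A₄A₅)): 24×5 by 5×8 → 24×8, cost 24·5·8 = 960; cumulative 5940. Total 5940.
Order II = ((((A₁A₂)A₃)A₄)A₅): (A₁A₂): 24×20 by 20×13 → 24×13, cost 24·20·13 = 6240; ((A₁A₂)A₃): 24×13 by 13×5 → 24×5, cost 24·13·5 = 1560; cumulative 7800; (((A₁A₂)A₃)A₄): 24×5 by 5×32 → 24×32, cost 24·5·32 = 3840; cumulative 11640; ((((A₁A₂)A₃)A₄)A₅): 24×32 by 32×8 → 24×8, cost 24·32·8 = 6144; cumulative 17784. Total 17784.
Difference: |5940 − 17784| = 11844.

11844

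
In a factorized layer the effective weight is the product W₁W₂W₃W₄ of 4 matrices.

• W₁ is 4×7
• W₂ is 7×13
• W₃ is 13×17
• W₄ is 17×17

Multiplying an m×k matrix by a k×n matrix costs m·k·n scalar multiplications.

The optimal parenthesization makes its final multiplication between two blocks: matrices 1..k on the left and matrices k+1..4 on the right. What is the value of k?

3

Adjacent pairs: W₁W₂ = 4·7·13 = 364; W₂W₃ = 7·13·17 = 1547; W₃W₄ = 13·17·17 = 3757.
Length 3: W₁..W₃: k=1: 0+1547+4·7·17=2023; k=2: 364+0+4·13·17=1248 → min 1248 | W₂..W₄: k=2: 0+3757+7·13·17=5304; k=3: 1547+0+7·17·17=3570 → min 3570.
Top-level splits: k=1: (W₁..W₁)·(W₂..W₄) → 0+3570+4·7·17 = 4046; k=2: (W₁..W₂)·(W₃..W₄) → 364+3757+4·13·17 = 5005; k=3: (W₁..W₃)·(W₄..W₄) → 1248+0+4·17·17 = 2404.
Best split is after W₃, i.e. k = 3.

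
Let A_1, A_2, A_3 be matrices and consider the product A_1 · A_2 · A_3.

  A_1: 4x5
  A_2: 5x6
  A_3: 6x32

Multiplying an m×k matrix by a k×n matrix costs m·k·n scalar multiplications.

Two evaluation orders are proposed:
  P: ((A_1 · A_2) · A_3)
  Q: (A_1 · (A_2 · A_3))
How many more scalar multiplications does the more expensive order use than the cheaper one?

712

Order P = ((A_1 · A_2) · A_3): (A_1 · A_2): 4×5 by 5×6 → 4×6, cost 4·5·6 = 120; ((A_1 · A_2) · A_3): 4×6 by 6×32 → 4×32, cost 4·6·32 = 768; cumulative 888. Total 888.
Order Q = (A_1 · (A_2 · A_3)): (A_2 · A_3): 5×6 by 6×32 → 5×32, cost 5·6·32 = 960; (A_1 · (A_2 · A_3)): 4×5 by 5×32 → 4×32, cost 4·5·32 = 640; cumulative 1600. Total 1600.
Difference: |888 − 1600| = 712.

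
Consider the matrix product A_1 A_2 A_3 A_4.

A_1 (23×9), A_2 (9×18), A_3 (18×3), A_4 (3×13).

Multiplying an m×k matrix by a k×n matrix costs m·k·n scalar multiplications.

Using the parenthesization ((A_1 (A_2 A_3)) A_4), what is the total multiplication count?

(A_2 A_3): 9×18 by 18×3 → 9×3, cost 9·18·3 = 486
(A_1 (A_2 A_3)): 23×9 by 9×3 → 23×3, cost 23·9·3 = 621; cumulative 1107
((A_1 (A_2 A_3)) A_4): 23×3 by 3×13 → 23×13, cost 23·3·13 = 897; cumulative 2004
Total: 2004 scalar multiplications.

2004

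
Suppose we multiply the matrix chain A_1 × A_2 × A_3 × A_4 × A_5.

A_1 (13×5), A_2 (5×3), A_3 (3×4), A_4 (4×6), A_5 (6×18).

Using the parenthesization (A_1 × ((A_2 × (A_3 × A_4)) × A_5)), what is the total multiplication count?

(A_3 × A_4): 3×4 by 4×6 → 3×6, cost 3·4·6 = 72
(A_2 × (A_3 × A_4)): 5×3 by 3×6 → 5×6, cost 5·3·6 = 90; cumulative 162
((A_2 × (A_3 × A_4)) × A_5): 5×6 by 6×18 → 5×18, cost 5·6·18 = 540; cumulative 702
(A_1 × ((A_2 × (A_3 × A_4)) × A_5)): 13×5 by 5×18 → 13×18, cost 13·5·18 = 1170; cumulative 1872
Total: 1872 scalar multiplications.

1872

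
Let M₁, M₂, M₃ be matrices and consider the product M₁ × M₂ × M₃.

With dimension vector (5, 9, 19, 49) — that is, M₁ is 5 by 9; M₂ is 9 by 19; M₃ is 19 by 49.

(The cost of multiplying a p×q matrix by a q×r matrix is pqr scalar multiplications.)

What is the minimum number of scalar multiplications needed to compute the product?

5510

Order (M₁ × (M₂ × M₃)): (M₂ × M₃): 9×19 by 19×49 → 9×49, cost 9·19·49 = 8379; (M₁ × (M₂ × M₃)): 5×9 by 9×49 → 5×49, cost 5·9·49 = 2205; cumulative 10584. Total 10584.
Order ((M₁ × M₂) × M₃): (M₁ × M₂): 5×9 by 9×19 → 5×19, cost 5·9·19 = 855; ((M₁ × M₂) × M₃): 5×19 by 19×49 → 5×49, cost 5·19·49 = 4655; cumulative 5510. Total 5510.
Minimum: 5510.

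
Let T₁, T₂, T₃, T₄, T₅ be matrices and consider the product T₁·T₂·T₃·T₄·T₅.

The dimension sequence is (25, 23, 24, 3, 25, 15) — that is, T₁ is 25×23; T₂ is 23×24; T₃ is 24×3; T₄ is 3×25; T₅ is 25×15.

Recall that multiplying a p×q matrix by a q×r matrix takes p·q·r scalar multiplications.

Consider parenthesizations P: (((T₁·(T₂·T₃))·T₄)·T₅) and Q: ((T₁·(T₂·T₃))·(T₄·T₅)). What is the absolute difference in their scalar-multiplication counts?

9000

Order P = (((T₁·(T₂·T₃))·T₄)·T₅): (T₂·T₃): 23×24 by 24×3 → 23×3, cost 23·24·3 = 1656; (T₁·(T₂·T₃)): 25×23 by 23×3 → 25×3, cost 25·23·3 = 1725; cumulative 3381; ((T₁·(T₂·T₃))·T₄): 25×3 by 3×25 → 25×25, cost 25·3·25 = 1875; cumulative 5256; (((T₁·(T₂·T₃))·T₄)·T₅): 25×25 by 25×15 → 25×15, cost 25·25·15 = 9375; cumulative 14631. Total 14631.
Order Q = ((T₁·(T₂·T₃))·(T₄·T₅)): (T₂·T₃): 23×24 by 24×3 → 23×3, cost 23·24·3 = 1656; (T₁·(T₂·T₃)): 25×23 by 23×3 → 25×3, cost 25·23·3 = 1725; cumulative 3381; (T₄·T₅): 3×25 by 25×15 → 3×15, cost 3·25·15 = 1125; ((T₁·(T₂·T₃))·(T₄·T₅)): 25×3 by 3×15 → 25×15, cost 25·3·15 = 1125; cumulative 5631. Total 5631.
Difference: |14631 − 5631| = 9000.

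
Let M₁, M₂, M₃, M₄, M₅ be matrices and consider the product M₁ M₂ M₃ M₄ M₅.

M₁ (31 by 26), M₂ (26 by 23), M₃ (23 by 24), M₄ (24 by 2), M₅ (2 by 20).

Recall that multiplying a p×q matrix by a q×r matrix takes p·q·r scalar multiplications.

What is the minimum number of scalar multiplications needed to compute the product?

Adjacent pairs: M₁M₂ = 31·26·23 = 18538; M₂M₃ = 26·23·24 = 14352; M₃M₄ = 23·24·2 = 1104; M₄M₅ = 24·2·20 = 960.
Length 3: M₁..M₃: k=1: 0+14352+31·26·24=33696; k=2: 18538+0+31·23·24=35650 → min 33696 | M₂..M₄: k=2: 0+1104+26·23·2=2300; k=3: 14352+0+26·24·2=15600 → min 2300 | M₃..M₅: k=3: 0+960+23·24·20=12000; k=4: 1104+0+23·2·20=2024 → min 2024.
Length 4: M₁..M₄: k=1: 0+2300+31·26·2=3912; k=2: 18538+1104+31·23·2=21068; k=3: 33696+0+31·24·2=35184 → min 3912 | M₂..M₅: k=2: 0+2024+26·23·20=13984; k=3: 14352+960+26·24·20=27792; k=4: 2300+0+26·2·20=3340 → min 3340.
Length 5: M₁..M₅: k=1: 0+3340+31·26·20=19460; k=2: 18538+2024+31·23·20=34822; k=3: 33696+960+31·24·20=49536; k=4: 3912+0+31·2·20=5152 → min 5152.
Optimal order: ((M₁ (M₂ (M₃ M₄))) M₅) with cost 5152.

5152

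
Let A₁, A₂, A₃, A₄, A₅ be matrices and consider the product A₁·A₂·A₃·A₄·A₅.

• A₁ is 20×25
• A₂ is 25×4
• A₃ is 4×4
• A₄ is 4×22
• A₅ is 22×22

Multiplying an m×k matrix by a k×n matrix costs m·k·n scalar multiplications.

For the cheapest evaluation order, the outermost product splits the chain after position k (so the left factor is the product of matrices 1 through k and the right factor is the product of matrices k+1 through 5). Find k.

3

Adjacent pairs: A₁A₂ = 20·25·4 = 2000; A₂A₃ = 25·4·4 = 400; A₃A₄ = 4·4·22 = 352; A₄A₅ = 4·22·22 = 1936.
Length 3: A₁..A₃: k=1: 0+400+20·25·4=2400; k=2: 2000+0+20·4·4=2320 → min 2320 | A₂..A₄: k=2: 0+352+25·4·22=2552; k=3: 400+0+25·4·22=2600 → min 2552 | A₃..A₅: k=3: 0+1936+4·4·22=2288; k=4: 352+0+4·22·22=2288 → min 2288.
Length 4: A₁..A₄: k=1: 0+2552+20·25·22=13552; k=2: 2000+352+20·4·22=4112; k=3: 2320+0+20·4·22=4080 → min 4080 | A₂..A₅: k=2: 0+2288+25·4·22=4488; k=3: 400+1936+25·4·22=4536; k=4: 2552+0+25·22·22=14652 → min 4488.
Top-level splits: k=1: (A₁..A₁)·(A₂..A₅) → 0+4488+20·25·22 = 15488; k=2: (A₁..A₂)·(A₃..A₅) → 2000+2288+20·4·22 = 6048; k=3: (A₁..A₃)·(A₄..A₅) → 2320+1936+20·4·22 = 6016; k=4: (A₁..A₄)·(A₅..A₅) → 4080+0+20·22·22 = 13760.
Best split is after A₃, i.e. k = 3.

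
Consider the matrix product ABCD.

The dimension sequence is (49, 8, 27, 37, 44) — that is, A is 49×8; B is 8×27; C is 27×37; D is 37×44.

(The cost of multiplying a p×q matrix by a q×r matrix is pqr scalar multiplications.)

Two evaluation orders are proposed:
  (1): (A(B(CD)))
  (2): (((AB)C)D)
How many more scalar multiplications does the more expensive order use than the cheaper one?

68599

Order (1) = (A(B(CD))): (CD): 27×37 by 37×44 → 27×44, cost 27·37·44 = 43956; (B(CD)): 8×27 by 27×44 → 8×44, cost 8·27·44 = 9504; cumulative 53460; (A(B(CD))): 49×8 by 8×44 → 49×44, cost 49·8·44 = 17248; cumulative 70708. Total 70708.
Order (2) = (((AB)C)D): (AB): 49×8 by 8×27 → 49×27, cost 49·8·27 = 10584; ((AB)C): 49×27 by 27×37 → 49×37, cost 49·27·37 = 48951; cumulative 59535; (((AB)C)D): 49×37 by 37×44 → 49×44, cost 49·37·44 = 79772; cumulative 139307. Total 139307.
Difference: |70708 − 139307| = 68599.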